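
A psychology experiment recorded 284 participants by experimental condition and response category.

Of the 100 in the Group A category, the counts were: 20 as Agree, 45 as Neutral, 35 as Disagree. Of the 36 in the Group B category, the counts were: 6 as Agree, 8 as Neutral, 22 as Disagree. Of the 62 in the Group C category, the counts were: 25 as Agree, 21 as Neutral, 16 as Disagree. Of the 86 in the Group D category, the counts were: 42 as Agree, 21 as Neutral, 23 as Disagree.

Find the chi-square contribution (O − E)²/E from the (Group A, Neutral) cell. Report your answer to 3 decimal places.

3.988

Row total (Group A) = 100; column total (Neutral) = 95; N = 284.
Expected count E = 100 × 95 / 284 = 33.4507.
Contribution = (O − E)²/E = (45 − 33.4507)² / 33.4507 = 3.988.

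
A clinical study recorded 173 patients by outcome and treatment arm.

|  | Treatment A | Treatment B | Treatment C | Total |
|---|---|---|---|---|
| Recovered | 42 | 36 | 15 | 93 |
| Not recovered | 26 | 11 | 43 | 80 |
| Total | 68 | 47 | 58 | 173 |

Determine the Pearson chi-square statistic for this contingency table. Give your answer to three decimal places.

29.771

Grand total N = 173.
Expected counts (row total × column total / N):
  Recovered, Treatment A: 93×68/173 = 36.5549
  Recovered, Treatment B: 93×47/173 = 25.2659
  Recovered, Treatment C: 93×58/173 = 31.1792
  Not recovered, Treatment A: 80×68/173 = 31.4451
  Not recovered, Treatment B: 80×47/173 = 21.7341
  Not recovered, Treatment C: 80×58/173 = 26.8208
Contributions (O − E)²/E:
  (42 − 36.5549)²/36.5549 = 0.8111
  (36 − 25.2659)²/25.2659 = 4.5603
  (15 − 31.1792)²/31.1792 = 8.3955
  (26 − 31.4451)²/31.4451 = 0.9429
  (11 − 21.7341)²/21.7341 = 5.3014
  (43 − 26.8208)²/26.8208 = 9.7598
χ² = 0.8111 + 4.5603 + 8.3955 + 0.9429 + 5.3014 + 9.7598 = 29.771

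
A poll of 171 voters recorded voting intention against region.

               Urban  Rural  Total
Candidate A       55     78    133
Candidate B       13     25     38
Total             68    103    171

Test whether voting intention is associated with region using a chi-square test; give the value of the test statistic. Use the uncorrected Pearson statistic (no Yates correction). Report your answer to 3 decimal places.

0.630

Grand total N = 171.
Expected counts (row total × column total / N):
  Candidate A, Urban: 133×68/171 = 52.8889
  Candidate A, Rural: 133×103/171 = 80.1111
  Candidate B, Urban: 38×68/171 = 15.1111
  Candidate B, Rural: 38×103/171 = 22.8889
Contributions (O − E)²/E:
  (55 − 52.8889)²/52.8889 = 0.0843
  (78 − 80.1111)²/80.1111 = 0.0556
  (13 − 15.1111)²/15.1111 = 0.2949
  (25 − 22.8889)²/22.8889 = 0.1947
χ² = 0.0843 + 0.0556 + 0.2949 + 0.1947 = 0.630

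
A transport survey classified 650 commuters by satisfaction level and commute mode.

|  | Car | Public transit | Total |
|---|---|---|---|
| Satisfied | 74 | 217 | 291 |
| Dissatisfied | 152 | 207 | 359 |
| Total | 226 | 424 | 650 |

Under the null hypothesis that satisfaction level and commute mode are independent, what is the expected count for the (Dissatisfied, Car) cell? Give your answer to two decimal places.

Row total (Dissatisfied) = 359; column total (Car) = 226; grand total N = 650.
Expected count = (row total × column total) / N = 359 × 226 / 650 = 124.82.

124.82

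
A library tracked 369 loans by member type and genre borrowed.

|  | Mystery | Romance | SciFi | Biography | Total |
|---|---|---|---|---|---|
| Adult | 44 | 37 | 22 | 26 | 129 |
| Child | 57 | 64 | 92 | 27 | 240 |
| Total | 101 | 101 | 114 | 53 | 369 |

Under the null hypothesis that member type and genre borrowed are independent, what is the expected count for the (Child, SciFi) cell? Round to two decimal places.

74.15

Row total (Child) = 240; column total (SciFi) = 114; grand total N = 369.
Expected count = (row total × column total) / N = 240 × 114 / 369 = 74.15.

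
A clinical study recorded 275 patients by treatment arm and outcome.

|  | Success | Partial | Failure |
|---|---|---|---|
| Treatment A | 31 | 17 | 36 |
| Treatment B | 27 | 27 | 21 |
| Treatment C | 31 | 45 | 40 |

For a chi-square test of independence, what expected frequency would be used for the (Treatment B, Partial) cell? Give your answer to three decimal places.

24.273

Row total (Treatment B) = 75; column total (Partial) = 89; grand total N = 275.
Expected count = (row total × column total) / N = 75 × 89 / 275 = 24.273.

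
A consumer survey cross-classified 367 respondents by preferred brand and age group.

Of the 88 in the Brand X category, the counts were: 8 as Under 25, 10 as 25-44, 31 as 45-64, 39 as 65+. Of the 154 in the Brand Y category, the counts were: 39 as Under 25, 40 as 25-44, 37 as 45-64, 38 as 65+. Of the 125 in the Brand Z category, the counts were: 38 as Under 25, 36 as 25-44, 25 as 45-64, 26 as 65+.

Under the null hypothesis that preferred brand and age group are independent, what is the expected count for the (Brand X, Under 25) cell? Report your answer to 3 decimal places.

20.381

Row total (Brand X) = 88; column total (Under 25) = 85; grand total N = 367.
Expected count = (row total × column total) / N = 88 × 85 / 367 = 20.381.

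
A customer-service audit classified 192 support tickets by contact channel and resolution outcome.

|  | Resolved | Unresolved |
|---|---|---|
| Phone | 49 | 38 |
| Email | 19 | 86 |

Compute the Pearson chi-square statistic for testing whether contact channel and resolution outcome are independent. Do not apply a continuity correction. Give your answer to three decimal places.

30.396

Row totals: 87, 105. Column totals: 68, 124. Grand total N = 192.
Expected counts (row total × column total / N):
  Phone, Resolved: 87×68/192 = 30.8125
  Phone, Unresolved: 87×124/192 = 56.1875
  Email, Resolved: 105×68/192 = 37.1875
  Email, Unresolved: 105×124/192 = 67.8125
Contributions (O − E)²/E:
  (49 − 30.8125)²/30.8125 = 10.7354
  (38 − 56.1875)²/56.1875 = 5.8872
  (19 − 37.1875)²/37.1875 = 8.8951
  (86 − 67.8125)²/67.8125 = 4.8779
χ² = 10.7354 + 5.8872 + 8.8951 + 4.8779 = 30.396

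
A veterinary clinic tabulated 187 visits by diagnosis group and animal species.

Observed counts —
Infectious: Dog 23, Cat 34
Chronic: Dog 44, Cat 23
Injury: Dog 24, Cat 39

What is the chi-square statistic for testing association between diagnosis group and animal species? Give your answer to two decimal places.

Row totals: 57, 67, 63. Column totals: 91, 96. Grand total N = 187.
Expected counts (row total × column total / N):
  Infectious, Dog: 57×91/187 = 27.738
  Infectious, Cat: 57×96/187 = 29.262
  Chronic, Dog: 67×91/187 = 32.604
  Chronic, Cat: 67×96/187 = 34.396
  Injury, Dog: 63×91/187 = 30.658
  Injury, Cat: 63×96/187 = 32.342
Contributions (O − E)²/E:
  (23 − 27.738)²/27.738 = 0.8093
  (34 − 29.262)²/29.262 = 0.7672
  (44 − 32.604)²/32.604 = 3.9832
  (23 − 34.396)²/34.396 = 3.7757
  (24 − 30.658)²/30.658 = 1.4459
  (39 − 32.342)²/32.342 = 1.3706
χ² = 0.8093 + 0.7672 + 3.9832 + 3.7757 + 1.4459 + 1.3706 = 12.15

12.15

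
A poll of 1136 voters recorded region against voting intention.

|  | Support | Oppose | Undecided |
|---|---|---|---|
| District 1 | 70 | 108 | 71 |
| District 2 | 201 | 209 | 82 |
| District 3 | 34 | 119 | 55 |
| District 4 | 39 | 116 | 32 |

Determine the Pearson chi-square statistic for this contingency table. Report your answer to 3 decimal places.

67.955

Row totals: 249, 492, 208, 187. Column totals: 344, 552, 240. Grand total N = 1136.
Expected counts (row total × column total / N):
  District 1, Support: 249×344/1136 = 75.4014
  District 1, Oppose: 249×552/1136 = 120.9930
  District 1, Undecided: 249×240/1136 = 52.6056
  District 2, Support: 492×344/1136 = 148.9859
  District 2, Oppose: 492×552/1136 = 239.0704
  District 2, Undecided: 492×240/1136 = 103.9437
  District 3, Support: 208×344/1136 = 62.9859
  District 3, Oppose: 208×552/1136 = 101.0704
  District 3, Undecided: 208×240/1136 = 43.9437
  District 4, Support: 187×344/1136 = 56.6268
  District 4, Oppose: 187×552/1136 = 90.8662
  District 4, Undecided: 187×240/1136 = 39.5070
Contributions (O − E)²/E:
  (70 − 75.4014)²/75.4014 = 0.3869
  (108 − 120.9930)²/120.9930 = 1.3953
  (71 − 52.6056)²/52.6056 = 6.4319
  (201 − 148.9859)²/148.9859 = 18.1592
  (209 − 239.0704)²/239.0704 = 3.7823
  (82 − 103.9437)²/103.9437 = 4.6326
  (34 − 62.9859)²/62.9859 = 13.3392
  (119 − 101.0704)²/101.0704 = 3.1807
  (55 − 43.9437)²/43.9437 = 2.7818
  (39 − 56.6268)²/56.6268 = 5.4869
  (116 − 90.8662)²/90.8662 = 6.9521
  (32 − 39.5070)²/39.5070 = 1.4265
χ² = 0.3869 + 1.3953 + 6.4319 + 18.1592 + 3.7823 + 4.6326 + 13.3392 + 3.1807 + 2.7818 + 5.4869 + 6.9521 + 1.4265 = 67.955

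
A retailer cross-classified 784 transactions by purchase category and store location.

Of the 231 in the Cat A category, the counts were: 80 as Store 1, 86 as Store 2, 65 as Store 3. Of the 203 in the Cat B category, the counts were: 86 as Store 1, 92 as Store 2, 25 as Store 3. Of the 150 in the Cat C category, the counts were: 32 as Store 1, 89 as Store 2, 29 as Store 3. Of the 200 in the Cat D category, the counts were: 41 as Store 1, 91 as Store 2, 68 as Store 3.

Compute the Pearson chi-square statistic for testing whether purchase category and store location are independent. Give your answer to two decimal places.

54.13

Row totals: 231, 203, 150, 200. Column totals: 239, 358, 187. Grand total N = 784.
Expected counts (row total × column total / N):
  Cat A, Store 1: 231×239/784 = 70.4196
  Cat A, Store 2: 231×358/784 = 105.4821
  Cat A, Store 3: 231×187/784 = 55.0982
  Cat B, Store 1: 203×239/784 = 61.8839
  Cat B, Store 2: 203×358/784 = 92.6964
  Cat B, Store 3: 203×187/784 = 48.4196
  Cat C, Store 1: 150×239/784 = 45.7270
  Cat C, Store 2: 150×358/784 = 68.4949
  Cat C, Store 3: 150×187/784 = 35.7781
  Cat D, Store 1: 200×239/784 = 60.9694
  Cat D, Store 2: 200×358/784 = 91.3265
  Cat D, Store 3: 200×187/784 = 47.7041
Contributions (O − E)²/E:
  (80 − 70.4196)²/70.4196 = 1.3034
  (86 − 105.4821)²/105.4821 = 3.5983
  (65 − 55.0982)²/55.0982 = 1.7795
  (86 − 61.8839)²/61.8839 = 9.3980
  (92 − 92.6964)²/92.6964 = 0.0052
  (25 − 48.4196)²/48.4196 = 11.3276
  (32 − 45.7270)²/45.7270 = 4.1208
  (89 − 68.4949)²/68.4949 = 6.1385
  (29 − 35.7781)²/35.7781 = 1.2841
  (41 − 60.9694)²/60.9694 = 6.5406
  (91 − 91.3265)²/91.3265 = 0.0012
  (68 − 47.7041)²/47.7041 = 8.6350
χ² = 1.3034 + 3.5983 + 1.7795 + 9.3980 + 0.0052 + 11.3276 + 4.1208 + 6.1385 + 1.2841 + 6.5406 + 0.0012 + 8.6350 = 54.13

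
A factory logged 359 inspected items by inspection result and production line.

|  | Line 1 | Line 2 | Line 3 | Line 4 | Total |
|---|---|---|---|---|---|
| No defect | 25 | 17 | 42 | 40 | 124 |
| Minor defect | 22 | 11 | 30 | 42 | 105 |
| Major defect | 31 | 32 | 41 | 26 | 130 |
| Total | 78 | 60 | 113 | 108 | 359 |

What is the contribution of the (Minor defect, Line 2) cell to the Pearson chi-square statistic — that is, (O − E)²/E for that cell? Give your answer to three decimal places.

Row total (Minor defect) = 105; column total (Line 2) = 60; N = 359.
Expected count E = 105 × 60 / 359 = 17.5487.
Contribution = (O − E)²/E = (11 − 17.5487)² / 17.5487 = 2.444.

2.444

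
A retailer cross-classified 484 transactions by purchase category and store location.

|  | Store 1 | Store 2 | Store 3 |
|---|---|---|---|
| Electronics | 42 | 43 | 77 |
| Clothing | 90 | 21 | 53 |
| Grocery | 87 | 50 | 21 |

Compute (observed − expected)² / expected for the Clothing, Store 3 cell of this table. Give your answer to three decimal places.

0.066

Row total (Clothing) = 164; column total (Store 3) = 151; N = 484.
Expected count E = 164 × 151 / 484 = 51.1653.
Contribution = (O − E)²/E = (53 − 51.1653)² / 51.1653 = 0.066.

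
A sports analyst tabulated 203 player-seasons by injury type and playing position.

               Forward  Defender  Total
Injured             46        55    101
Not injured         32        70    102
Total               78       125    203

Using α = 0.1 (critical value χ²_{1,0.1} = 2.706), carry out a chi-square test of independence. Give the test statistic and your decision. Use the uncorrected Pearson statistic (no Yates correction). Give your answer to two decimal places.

4.31; reject H₀

Grand total N = 203.
Expected counts (row total × column total / N):
  Injured, Forward: 101×78/203 = 38.808
  Injured, Defender: 101×125/203 = 62.192
  Not injured, Forward: 102×78/203 = 39.192
  Not injured, Defender: 102×125/203 = 62.808
Contributions (O − E)²/E:
  (46 − 38.808)²/38.808 = 1.3328
  (55 − 62.192)²/62.192 = 0.8317
  (32 − 39.192)²/39.192 = 1.3198
  (70 − 62.808)²/62.808 = 0.8235
χ² = 1.3328 + 0.8317 + 1.3198 + 0.8235 = 4.31
df = (2−1)(2−1) = 1. Since 4.31 > 2.706, reject the null hypothesis of independence at α = 0.1.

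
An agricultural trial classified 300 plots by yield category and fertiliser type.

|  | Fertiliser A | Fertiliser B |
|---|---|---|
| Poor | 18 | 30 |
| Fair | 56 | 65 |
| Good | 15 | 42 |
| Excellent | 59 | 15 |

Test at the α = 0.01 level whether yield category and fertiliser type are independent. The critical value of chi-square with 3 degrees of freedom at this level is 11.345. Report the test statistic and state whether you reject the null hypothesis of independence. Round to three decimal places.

Row totals: 48, 121, 57, 74. Column totals: 148, 152. Grand total N = 300.
Expected counts (row total × column total / N):
  Poor, Fertiliser A: 48×148/300 = 23.6800
  Poor, Fertiliser B: 48×152/300 = 24.3200
  Fair, Fertiliser A: 121×148/300 = 59.6933
  Fair, Fertiliser B: 121×152/300 = 61.3067
  Good, Fertiliser A: 57×148/300 = 28.1200
  Good, Fertiliser B: 57×152/300 = 28.8800
  Excellent, Fertiliser A: 74×148/300 = 36.5067
  Excellent, Fertiliser B: 74×152/300 = 37.4933
Contributions (O − E)²/E:
  (18 − 23.6800)²/23.6800 = 1.3624
  (30 − 24.3200)²/24.3200 = 1.3266
  (56 − 59.6933)²/59.6933 = 0.2285
  (65 − 61.3067)²/61.3067 = 0.2225
  (15 − 28.1200)²/28.1200 = 6.1214
  (42 − 28.8800)²/28.8800 = 5.9603
  (59 − 36.5067)²/36.5067 = 13.8591
  (15 − 37.4933)²/37.4933 = 13.4944
χ² = 1.3624 + 1.3266 + 0.2285 + 0.2225 + 6.1214 + 5.9603 + 13.8591 + 13.4944 = 42.575
df = (4−1)(2−1) = 3. Since 42.575 > 11.345, reject the null hypothesis of independence at α = 0.01.

42.575; reject H₀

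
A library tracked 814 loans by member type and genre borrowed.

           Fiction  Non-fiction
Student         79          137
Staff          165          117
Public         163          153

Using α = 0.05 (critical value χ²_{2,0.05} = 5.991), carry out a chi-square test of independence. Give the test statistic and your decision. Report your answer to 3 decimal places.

Row totals: 216, 282, 316. Column totals: 407, 407. Grand total N = 814.
Expected counts (row total × column total / N):
  Student, Fiction: 216×407/814 = 108.0000
  Student, Non-fiction: 216×407/814 = 108.0000
  Staff, Fiction: 282×407/814 = 141.0000
  Staff, Non-fiction: 282×407/814 = 141.0000
  Public, Fiction: 316×407/814 = 158.0000
  Public, Non-fiction: 316×407/814 = 158.0000
Contributions (O − E)²/E:
  (79 − 108.0000)²/108.0000 = 7.7870
  (137 − 108.0000)²/108.0000 = 7.7870
  (165 − 141.0000)²/141.0000 = 4.0851
  (117 − 141.0000)²/141.0000 = 4.0851
  (163 − 158.0000)²/158.0000 = 0.1582
  (153 − 158.0000)²/158.0000 = 0.1582
χ² = 7.7870 + 7.7870 + 4.0851 + 4.0851 + 0.1582 + 0.1582 = 24.061
df = (3−1)(2−1) = 2. Since 24.061 > 5.991, reject the null hypothesis of independence at α = 0.05.

24.061; reject H₀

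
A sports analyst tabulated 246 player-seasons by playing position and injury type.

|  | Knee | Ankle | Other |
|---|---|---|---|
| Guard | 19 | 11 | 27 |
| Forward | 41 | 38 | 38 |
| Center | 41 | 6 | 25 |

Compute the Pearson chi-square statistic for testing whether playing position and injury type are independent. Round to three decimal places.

20.638

Row totals: 57, 117, 72. Column totals: 101, 55, 90. Grand total N = 246.
Expected counts (row total × column total / N):
  Guard, Knee: 57×101/246 = 23.4024
  Guard, Ankle: 57×55/246 = 12.7439
  Guard, Other: 57×90/246 = 20.8537
  Forward, Knee: 117×101/246 = 48.0366
  Forward, Ankle: 117×55/246 = 26.1585
  Forward, Other: 117×90/246 = 42.8049
  Center, Knee: 72×101/246 = 29.5610
  Center, Ankle: 72×55/246 = 16.0976
  Center, Other: 72×90/246 = 26.3415
Contributions (O − E)²/E:
  (19 − 23.4024)²/23.4024 = 0.8282
  (11 − 12.7439)²/12.7439 = 0.2386
  (27 − 20.8537)²/20.8537 = 1.8115
  (41 − 48.0366)²/48.0366 = 1.0308
  (38 − 26.1585)²/26.1585 = 5.3604
  (38 − 42.8049)²/42.8049 = 0.5394
  (41 − 29.5610)²/29.5610 = 4.4265
  (6 − 16.0976)²/16.0976 = 6.3340
  (25 − 26.3415)²/26.3415 = 0.0683
χ² = 0.8282 + 0.2386 + 1.8115 + 1.0308 + 5.3604 + 0.5394 + 4.4265 + 6.3340 + 0.0683 = 20.638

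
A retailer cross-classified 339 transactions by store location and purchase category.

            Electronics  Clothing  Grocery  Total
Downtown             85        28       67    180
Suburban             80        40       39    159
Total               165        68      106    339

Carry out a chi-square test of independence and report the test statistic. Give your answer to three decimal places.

Grand total N = 339.
Expected counts (row total × column total / N):
  Downtown, Electronics: 180×165/339 = 87.6106
  Downtown, Clothing: 180×68/339 = 36.1062
  Downtown, Grocery: 180×106/339 = 56.2832
  Suburban, Electronics: 159×165/339 = 77.3894
  Suburban, Clothing: 159×68/339 = 31.8938
  Suburban, Grocery: 159×106/339 = 49.7168
Contributions (O − E)²/E:
  (85 − 87.6106)²/87.6106 = 0.0778
  (28 − 36.1062)²/36.1062 = 1.8199
  (67 − 56.2832)²/56.2832 = 2.0406
  (80 − 77.3894)²/77.3894 = 0.0881
  (40 − 31.8938)²/31.8938 = 2.0603
  (39 − 49.7168)²/49.7168 = 2.3101
χ² = 0.0778 + 1.8199 + 2.0406 + 0.0881 + 2.0603 + 2.3101 = 8.397

8.397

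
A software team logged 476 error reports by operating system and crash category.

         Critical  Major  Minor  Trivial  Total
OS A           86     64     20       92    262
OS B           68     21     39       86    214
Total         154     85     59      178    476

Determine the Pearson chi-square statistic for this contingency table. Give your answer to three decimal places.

25.598

Grand total N = 476.
Expected counts (row total × column total / N):
  OS A, Critical: 262×154/476 = 84.7647
  OS A, Major: 262×85/476 = 46.7857
  OS A, Minor: 262×59/476 = 32.4748
  OS A, Trivial: 262×178/476 = 97.9748
  OS B, Critical: 214×154/476 = 69.2353
  OS B, Major: 214×85/476 = 38.2143
  OS B, Minor: 214×59/476 = 26.5252
  OS B, Trivial: 214×178/476 = 80.0252
Contributions (O − E)²/E:
  (86 − 84.7647)²/84.7647 = 0.0180
  (64 − 46.7857)²/46.7857 = 6.3338
  (20 − 32.4748)²/32.4748 = 4.7920
  (92 − 97.9748)²/97.9748 = 0.3644
  (68 − 69.2353)²/69.2353 = 0.0220
  (21 − 38.2143)²/38.2143 = 7.7545
  (39 − 26.5252)²/26.5252 = 5.8669
  (86 − 80.0252)²/80.0252 = 0.4461
χ² = 0.0180 + 6.3338 + 4.7920 + 0.3644 + 0.0220 + 7.7545 + 5.8669 + 0.4461 = 25.598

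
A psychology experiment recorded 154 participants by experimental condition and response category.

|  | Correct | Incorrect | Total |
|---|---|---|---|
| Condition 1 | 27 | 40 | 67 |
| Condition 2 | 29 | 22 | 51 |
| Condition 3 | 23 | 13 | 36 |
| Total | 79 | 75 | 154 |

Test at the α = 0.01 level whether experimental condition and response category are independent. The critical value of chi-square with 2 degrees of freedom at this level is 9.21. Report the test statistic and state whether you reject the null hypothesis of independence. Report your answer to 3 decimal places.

6.161; fail to reject H₀

Grand total N = 154.
Expected counts (row total × column total / N):
  Condition 1, Correct: 67×79/154 = 34.3701
  Condition 1, Incorrect: 67×75/154 = 32.6299
  Condition 2, Correct: 51×79/154 = 26.1623
  Condition 2, Incorrect: 51×75/154 = 24.8377
  Condition 3, Correct: 36×79/154 = 18.4675
  Condition 3, Incorrect: 36×75/154 = 17.5325
Contributions (O − E)²/E:
  (27 − 34.3701)²/34.3701 = 1.5804
  (40 − 32.6299)²/32.6299 = 1.6647
  (29 − 26.1623)²/26.1623 = 0.3078
  (22 − 24.8377)²/24.8377 = 0.3242
  (23 − 18.4675)²/18.4675 = 1.1124
  (13 − 17.5325)²/17.5325 = 1.1717
χ² = 1.5804 + 1.6647 + 0.3078 + 0.3242 + 1.1124 + 1.1717 = 6.161
df = (3−1)(2−1) = 2. Since 6.161 < 9.21, fail to reject the null hypothesis of independence at α = 0.01.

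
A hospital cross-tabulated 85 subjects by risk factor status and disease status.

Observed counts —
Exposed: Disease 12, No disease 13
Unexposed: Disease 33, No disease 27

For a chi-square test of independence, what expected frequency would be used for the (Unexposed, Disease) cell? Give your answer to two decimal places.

31.76

Row total (Unexposed) = 60; column total (Disease) = 45; grand total N = 85.
Expected count = (row total × column total) / N = 60 × 45 / 85 = 31.76.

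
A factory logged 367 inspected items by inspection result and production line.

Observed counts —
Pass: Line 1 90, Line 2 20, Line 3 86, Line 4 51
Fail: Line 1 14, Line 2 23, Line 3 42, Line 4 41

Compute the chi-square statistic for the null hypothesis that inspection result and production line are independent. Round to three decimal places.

Row totals: 247, 120. Column totals: 104, 43, 128, 92. Grand total N = 367.
Expected counts (row total × column total / N):
  Pass, Line 1: 247×104/367 = 69.9946
  Pass, Line 2: 247×43/367 = 28.9401
  Pass, Line 3: 247×128/367 = 86.1471
  Pass, Line 4: 247×92/367 = 61.9183
  Fail, Line 1: 120×104/367 = 34.0054
  Fail, Line 2: 120×43/367 = 14.0599
  Fail, Line 3: 120×128/367 = 41.8529
  Fail, Line 4: 120×92/367 = 30.0817
Contributions (O − E)²/E:
  (90 − 69.9946)²/69.9946 = 5.7178
  (20 − 28.9401)²/28.9401 = 2.7618
  (86 − 86.1471)²/86.1471 = 0.0003
  (51 − 61.9183)²/61.9183 = 1.9253
  (14 − 34.0054)²/34.0054 = 11.7692
  (23 − 14.0599)²/14.0599 = 5.6846
  (42 − 41.8529)²/41.8529 = 0.0005
  (41 − 30.0817)²/30.0817 = 3.9629
χ² = 5.7178 + 2.7618 + 0.0003 + 1.9253 + 11.7692 + 5.6846 + 0.0005 + 3.9629 = 31.822

31.822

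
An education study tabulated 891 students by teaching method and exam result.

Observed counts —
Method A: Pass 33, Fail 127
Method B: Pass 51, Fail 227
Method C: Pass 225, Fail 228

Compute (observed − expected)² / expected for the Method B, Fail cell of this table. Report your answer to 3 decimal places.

11.356

Row total (Method B) = 278; column total (Fail) = 582; N = 891.
Expected count E = 278 × 582 / 891 = 181.5892.
Contribution = (O − E)²/E = (227 − 181.5892)² / 181.5892 = 11.356.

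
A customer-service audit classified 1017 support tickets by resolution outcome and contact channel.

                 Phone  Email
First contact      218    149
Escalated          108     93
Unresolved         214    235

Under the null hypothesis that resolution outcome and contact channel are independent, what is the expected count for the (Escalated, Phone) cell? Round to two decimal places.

Row total (Escalated) = 201; column total (Phone) = 540; grand total N = 1017.
Expected count = (row total × column total) / N = 201 × 540 / 1017 = 106.73.

106.73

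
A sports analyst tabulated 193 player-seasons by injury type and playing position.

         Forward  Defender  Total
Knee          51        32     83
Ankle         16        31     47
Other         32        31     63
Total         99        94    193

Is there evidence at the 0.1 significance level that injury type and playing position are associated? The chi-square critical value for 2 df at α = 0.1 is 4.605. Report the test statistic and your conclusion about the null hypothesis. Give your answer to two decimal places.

9.03; reject H₀

Grand total N = 193.
Expected counts (row total × column total / N):
  Knee, Forward: 83×99/193 = 42.575
  Knee, Defender: 83×94/193 = 40.425
  Ankle, Forward: 47×99/193 = 24.109
  Ankle, Defender: 47×94/193 = 22.891
  Other, Forward: 63×99/193 = 32.316
  Other, Defender: 63×94/193 = 30.684
Contributions (O − E)²/E:
  (51 − 42.575)²/42.575 = 1.6672
  (32 − 40.425)²/40.425 = 1.7559
  (16 − 24.109)²/24.109 = 2.7274
  (31 − 22.891)²/22.891 = 2.8726
  (32 − 32.316)²/32.316 = 0.0031
  (31 − 30.684)²/30.684 = 0.0033
χ² = 1.6672 + 1.7559 + 2.7274 + 2.8726 + 0.0031 + 0.0033 = 9.03
df = (3−1)(2−1) = 2. Since 9.03 > 4.605, reject the null hypothesis of independence at α = 0.1.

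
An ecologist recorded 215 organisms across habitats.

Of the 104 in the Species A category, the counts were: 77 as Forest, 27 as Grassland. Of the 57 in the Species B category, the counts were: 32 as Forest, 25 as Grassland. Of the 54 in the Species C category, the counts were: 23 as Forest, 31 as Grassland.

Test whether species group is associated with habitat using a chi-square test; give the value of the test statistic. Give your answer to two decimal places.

15.73

Row totals: 104, 57, 54. Column totals: 132, 83. Grand total N = 215.
Expected counts (row total × column total / N):
  Species A, Forest: 104×132/215 = 63.8512
  Species A, Grassland: 104×83/215 = 40.1488
  Species B, Forest: 57×132/215 = 34.9953
  Species B, Grassland: 57×83/215 = 22.0047
  Species C, Forest: 54×132/215 = 33.1535
  Species C, Grassland: 54×83/215 = 20.8465
Contributions (O − E)²/E:
  (77 − 63.8512)²/63.8512 = 2.7077
  (27 − 40.1488)²/40.1488 = 4.3063
  (32 − 34.9953)²/34.9953 = 0.2564
  (25 − 22.0047)²/22.0047 = 0.4077
  (23 − 33.1535)²/33.1535 = 3.1096
  (31 − 20.8465)²/20.8465 = 4.9454
χ² = 2.7077 + 4.3063 + 0.2564 + 0.4077 + 3.1096 + 4.9454 = 15.73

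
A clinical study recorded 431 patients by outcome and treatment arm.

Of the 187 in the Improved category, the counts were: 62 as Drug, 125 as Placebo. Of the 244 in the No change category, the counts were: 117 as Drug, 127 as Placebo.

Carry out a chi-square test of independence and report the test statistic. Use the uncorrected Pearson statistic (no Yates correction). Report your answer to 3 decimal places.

9.544

Row totals: 187, 244. Column totals: 179, 252. Grand total N = 431.
Expected counts (row total × column total / N):
  Improved, Drug: 187×179/431 = 77.6636
  Improved, Placebo: 187×252/431 = 109.3364
  No change, Drug: 244×179/431 = 101.3364
  No change, Placebo: 244×252/431 = 142.6636
Contributions (O − E)²/E:
  (62 − 77.6636)²/77.6636 = 3.1591
  (125 − 109.3364)²/109.3364 = 2.2440
  (117 − 101.3364)²/101.3364 = 2.4211
  (127 − 142.6636)²/142.6636 = 1.7198
χ² = 3.1591 + 2.2440 + 2.4211 + 1.7198 = 9.544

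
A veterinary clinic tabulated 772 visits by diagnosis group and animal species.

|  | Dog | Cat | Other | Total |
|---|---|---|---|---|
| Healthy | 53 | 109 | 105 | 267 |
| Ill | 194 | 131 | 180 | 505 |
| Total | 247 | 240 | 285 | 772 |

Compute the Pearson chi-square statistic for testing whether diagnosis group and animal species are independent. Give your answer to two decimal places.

Grand total N = 772.
Expected counts (row total × column total / N):
  Healthy, Dog: 267×247/772 = 85.426
  Healthy, Cat: 267×240/772 = 83.005
  Healthy, Other: 267×285/772 = 98.569
  Ill, Dog: 505×247/772 = 161.574
  Ill, Cat: 505×240/772 = 156.995
  Ill, Other: 505×285/772 = 186.431
Contributions (O − E)²/E:
  (53 − 85.426)²/85.426 = 12.3083
  (109 − 83.005)²/83.005 = 8.1410
  (105 − 98.569)²/98.569 = 0.4196
  (194 − 161.574)²/161.574 = 6.5075
  (131 − 156.995)²/156.995 = 4.3042
  (180 − 186.431)²/186.431 = 0.2218
χ² = 12.3083 + 8.1410 + 0.4196 + 6.5075 + 4.3042 + 0.2218 = 31.90

31.90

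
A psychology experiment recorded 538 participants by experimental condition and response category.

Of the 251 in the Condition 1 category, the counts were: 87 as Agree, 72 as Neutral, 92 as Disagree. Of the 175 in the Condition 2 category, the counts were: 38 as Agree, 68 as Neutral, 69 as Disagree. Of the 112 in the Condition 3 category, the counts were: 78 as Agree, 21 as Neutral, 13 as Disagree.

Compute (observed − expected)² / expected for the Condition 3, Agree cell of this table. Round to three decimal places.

Row total (Condition 3) = 112; column total (Agree) = 203; N = 538.
Expected count E = 112 × 203 / 538 = 42.2602.
Contribution = (O − E)²/E = (78 − 42.2602)² / 42.2602 = 30.225.

30.225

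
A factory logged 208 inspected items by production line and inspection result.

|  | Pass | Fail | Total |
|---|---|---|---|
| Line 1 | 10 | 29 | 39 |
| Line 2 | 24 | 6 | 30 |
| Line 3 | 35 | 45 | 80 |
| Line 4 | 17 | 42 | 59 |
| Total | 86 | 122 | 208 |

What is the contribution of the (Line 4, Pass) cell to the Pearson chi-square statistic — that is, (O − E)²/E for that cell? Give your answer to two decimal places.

2.24

Row total (Line 4) = 59; column total (Pass) = 86; N = 208.
Expected count E = 59 × 86 / 208 = 24.394.
Contribution = (O − E)²/E = (17 − 24.394)² / 24.394 = 2.24.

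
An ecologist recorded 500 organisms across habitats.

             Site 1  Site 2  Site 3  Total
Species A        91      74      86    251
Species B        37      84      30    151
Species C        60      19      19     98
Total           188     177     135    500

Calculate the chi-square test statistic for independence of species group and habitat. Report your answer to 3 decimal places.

58.444

Grand total N = 500.
Expected counts (row total × column total / N):
  Species A, Site 1: 251×188/500 = 94.3760
  Species A, Site 2: 251×177/500 = 88.8540
  Species A, Site 3: 251×135/500 = 67.7700
  Species B, Site 1: 151×188/500 = 56.7760
  Species B, Site 2: 151×177/500 = 53.4540
  Species B, Site 3: 151×135/500 = 40.7700
  Species C, Site 1: 98×188/500 = 36.8480
  Species C, Site 2: 98×177/500 = 34.6920
  Species C, Site 3: 98×135/500 = 26.4600
Contributions (O − E)²/E:
  (91 − 94.3760)²/94.3760 = 0.1208
  (74 − 88.8540)²/88.8540 = 2.4832
  (86 − 67.7700)²/67.7700 = 4.9038
  (37 − 56.7760)²/56.7760 = 6.8883
  (84 − 53.4540)²/53.4540 = 17.4553
  (30 − 40.7700)²/40.7700 = 2.8451
  (60 − 36.8480)²/36.8480 = 14.5467
  (19 − 34.6920)²/34.6920 = 7.0979
  (19 − 26.4600)²/26.4600 = 2.1032
χ² = 0.1208 + 2.4832 + 4.9038 + 6.8883 + 17.4553 + 2.8451 + 14.5467 + 7.0979 + 2.1032 = 58.444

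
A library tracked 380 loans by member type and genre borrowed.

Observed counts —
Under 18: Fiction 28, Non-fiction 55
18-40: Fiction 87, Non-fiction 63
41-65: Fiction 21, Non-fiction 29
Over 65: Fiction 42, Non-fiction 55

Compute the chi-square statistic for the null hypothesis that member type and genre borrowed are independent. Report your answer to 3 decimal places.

14.186

Row totals: 83, 150, 50, 97. Column totals: 178, 202. Grand total N = 380.
Expected counts (row total × column total / N):
  Under 18, Fiction: 83×178/380 = 38.8789
  Under 18, Non-fiction: 83×202/380 = 44.1211
  18-40, Fiction: 150×178/380 = 70.2632
  18-40, Non-fiction: 150×202/380 = 79.7368
  41-65, Fiction: 50×178/380 = 23.4211
  41-65, Non-fiction: 50×202/380 = 26.5789
  Over 65, Fiction: 97×178/380 = 45.4368
  Over 65, Non-fiction: 97×202/380 = 51.5632
Contributions (O − E)²/E:
  (28 − 38.8789)²/38.8789 = 3.0441
  (55 − 44.1211)²/44.1211 = 2.6824
  (87 − 70.2632)²/70.2632 = 3.9867
  (63 − 79.7368)²/79.7368 = 3.5131
  (21 − 23.4211)²/23.4211 = 0.2503
  (29 − 26.5789)²/26.5789 = 0.2205
  (42 − 45.4368)²/45.4368 = 0.2600
  (55 − 51.5632)²/51.5632 = 0.2291
χ² = 3.0441 + 2.6824 + 3.9867 + 3.5131 + 0.2503 + 0.2205 + 0.2600 + 0.2291 = 14.186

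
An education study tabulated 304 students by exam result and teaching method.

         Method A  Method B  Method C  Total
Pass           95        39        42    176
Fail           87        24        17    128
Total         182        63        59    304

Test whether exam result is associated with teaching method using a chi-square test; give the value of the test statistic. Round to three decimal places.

7.115

Grand total N = 304.
Expected counts (row total × column total / N):
  Pass, Method A: 176×182/304 = 105.3684
  Pass, Method B: 176×63/304 = 36.4737
  Pass, Method C: 176×59/304 = 34.1579
  Fail, Method A: 128×182/304 = 76.6316
  Fail, Method B: 128×63/304 = 26.5263
  Fail, Method C: 128×59/304 = 24.8421
Contributions (O − E)²/E:
  (95 − 105.3684)²/105.3684 = 1.0203
  (39 − 36.4737)²/36.4737 = 0.1750
  (42 − 34.1579)²/34.1579 = 1.8004
  (87 − 76.6316)²/76.6316 = 1.4029
  (24 − 26.5263)²/26.5263 = 0.2406
  (17 − 24.8421)²/24.8421 = 2.4756
χ² = 1.0203 + 0.1750 + 1.8004 + 1.4029 + 0.2406 + 2.4756 = 7.115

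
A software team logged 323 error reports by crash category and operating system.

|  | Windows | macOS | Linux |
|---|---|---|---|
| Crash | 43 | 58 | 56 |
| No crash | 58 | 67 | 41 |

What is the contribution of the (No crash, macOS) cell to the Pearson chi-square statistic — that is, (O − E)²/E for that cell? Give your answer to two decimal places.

Row total (No crash) = 166; column total (macOS) = 125; N = 323.
Expected count E = 166 × 125 / 323 = 64.241.
Contribution = (O − E)²/E = (67 − 64.241)² / 64.241 = 0.12.

0.12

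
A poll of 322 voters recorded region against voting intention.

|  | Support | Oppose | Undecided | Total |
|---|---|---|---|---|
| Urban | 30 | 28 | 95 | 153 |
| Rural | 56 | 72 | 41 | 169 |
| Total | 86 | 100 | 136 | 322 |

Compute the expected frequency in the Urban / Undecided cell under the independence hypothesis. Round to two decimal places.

64.62

Row total (Urban) = 153; column total (Undecided) = 136; grand total N = 322.
Expected count = (row total × column total) / N = 153 × 136 / 322 = 64.62.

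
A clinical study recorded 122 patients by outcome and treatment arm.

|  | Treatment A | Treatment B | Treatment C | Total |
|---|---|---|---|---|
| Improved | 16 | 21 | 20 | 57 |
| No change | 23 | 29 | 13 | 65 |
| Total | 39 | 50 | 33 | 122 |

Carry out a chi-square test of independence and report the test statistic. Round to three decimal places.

Grand total N = 122.
Expected counts (row total × column total / N):
  Improved, Treatment A: 57×39/122 = 18.2213
  Improved, Treatment B: 57×50/122 = 23.3607
  Improved, Treatment C: 57×33/122 = 15.4180
  No change, Treatment A: 65×39/122 = 20.7787
  No change, Treatment B: 65×50/122 = 26.6393
  No change, Treatment C: 65×33/122 = 17.5820
Contributions (O − E)²/E:
  (16 − 18.2213)²/18.2213 = 0.2708
  (21 − 23.3607)²/23.3607 = 0.2386
  (20 − 15.4180)²/15.4180 = 1.3617
  (23 − 20.7787)²/20.7787 = 0.2375
  (29 − 26.6393)²/26.6393 = 0.2092
  (13 − 17.5820)²/17.5820 = 1.1941
χ² = 0.2708 + 0.2386 + 1.3617 + 0.2375 + 0.2092 + 1.1941 = 3.512

3.512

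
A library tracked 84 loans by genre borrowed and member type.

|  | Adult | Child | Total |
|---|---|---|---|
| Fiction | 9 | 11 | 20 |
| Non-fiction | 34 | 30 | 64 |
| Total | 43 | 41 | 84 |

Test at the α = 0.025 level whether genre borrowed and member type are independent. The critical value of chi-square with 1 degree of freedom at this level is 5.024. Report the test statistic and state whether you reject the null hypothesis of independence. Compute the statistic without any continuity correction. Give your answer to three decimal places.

Grand total N = 84.
Expected counts (row total × column total / N):
  Fiction, Adult: 20×43/84 = 10.2381
  Fiction, Child: 20×41/84 = 9.7619
  Non-fiction, Adult: 64×43/84 = 32.7619
  Non-fiction, Child: 64×41/84 = 31.2381
Contributions (O − E)²/E:
  (9 − 10.2381)²/10.2381 = 0.1497
  (11 − 9.7619)²/9.7619 = 0.1570
  (34 − 32.7619)²/32.7619 = 0.0468
  (30 − 31.2381)²/31.2381 = 0.0491
χ² = 0.1497 + 0.1570 + 0.0468 + 0.0491 = 0.403
df = (2−1)(2−1) = 1. Since 0.403 < 5.024, fail to reject the null hypothesis of independence at α = 0.025.

0.403; fail to reject H₀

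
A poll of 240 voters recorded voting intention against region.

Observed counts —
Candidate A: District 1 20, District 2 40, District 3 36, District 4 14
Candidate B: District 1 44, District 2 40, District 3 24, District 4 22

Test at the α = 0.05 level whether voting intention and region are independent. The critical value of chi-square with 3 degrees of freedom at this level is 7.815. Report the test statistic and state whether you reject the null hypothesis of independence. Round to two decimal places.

Row totals: 110, 130. Column totals: 64, 80, 60, 36. Grand total N = 240.
Expected counts (row total × column total / N):
  Candidate A, District 1: 110×64/240 = 29.333
  Candidate A, District 2: 110×80/240 = 36.667
  Candidate A, District 3: 110×60/240 = 27.500
  Candidate A, District 4: 110×36/240 = 16.500
  Candidate B, District 1: 130×64/240 = 34.667
  Candidate B, District 2: 130×80/240 = 43.333
  Candidate B, District 3: 130×60/240 = 32.500
  Candidate B, District 4: 130×36/240 = 19.500
Contributions (O − E)²/E:
  (20 − 29.333)²/29.333 = 2.9695
  (40 − 36.667)²/36.667 = 0.3030
  (36 − 27.500)²/27.500 = 2.6273
  (14 − 16.500)²/16.500 = 0.3788
  (44 − 34.667)²/34.667 = 2.5126
  (40 − 43.333)²/43.333 = 0.2564
  (24 − 32.500)²/32.500 = 2.2231
  (22 − 19.500)²/19.500 = 0.3205
χ² = 2.9695 + 0.3030 + 2.6273 + 0.3788 + 2.5126 + 0.2564 + 2.2231 + 0.3205 = 11.59
df = (2−1)(4−1) = 3. Since 11.59 > 7.815, reject the null hypothesis of independence at α = 0.05.

11.59; reject H₀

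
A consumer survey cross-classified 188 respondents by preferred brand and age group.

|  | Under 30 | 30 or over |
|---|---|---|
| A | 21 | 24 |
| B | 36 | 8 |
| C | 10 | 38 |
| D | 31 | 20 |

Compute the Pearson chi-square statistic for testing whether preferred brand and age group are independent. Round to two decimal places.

Row totals: 45, 44, 48, 51. Column totals: 98, 90. Grand total N = 188.
Expected counts (row total × column total / N):
  A, Under 30: 45×98/188 = 23.457
  A, 30 or over: 45×90/188 = 21.543
  B, Under 30: 44×98/188 = 22.936
  B, 30 or over: 44×90/188 = 21.064
  C, Under 30: 48×98/188 = 25.021
  C, 30 or over: 48×90/188 = 22.979
  D, Under 30: 51×98/188 = 26.585
  D, 30 or over: 51×90/188 = 24.415
Contributions (O − E)²/E:
  (21 − 23.457)²/23.457 = 0.2574
  (24 − 21.543)²/21.543 = 0.2802
  (36 − 22.936)²/22.936 = 7.4411
  (8 − 21.064)²/21.064 = 8.1024
  (10 − 25.021)²/25.021 = 9.0176
  (38 − 22.979)²/22.979 = 9.8190
  (31 − 26.585)²/26.585 = 0.7332
  (20 − 24.415)²/24.415 = 0.7984
χ² = 0.2574 + 0.2802 + 7.4411 + 8.1024 + 9.0176 + 9.8190 + 0.7332 + 0.7984 = 36.45

36.45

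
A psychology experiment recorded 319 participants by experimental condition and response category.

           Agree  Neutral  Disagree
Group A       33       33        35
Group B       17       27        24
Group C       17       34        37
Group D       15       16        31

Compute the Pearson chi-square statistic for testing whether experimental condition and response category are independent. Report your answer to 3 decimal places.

8.551

Row totals: 101, 68, 88, 62. Column totals: 82, 110, 127. Grand total N = 319.
Expected counts (row total × column total / N):
  Group A, Agree: 101×82/319 = 25.96238
  Group A, Neutral: 101×110/319 = 34.82759
  Group A, Disagree: 101×127/319 = 40.21003
  Group B, Agree: 68×82/319 = 17.47962
  Group B, Neutral: 68×110/319 = 23.44828
  Group B, Disagree: 68×127/319 = 27.07210
  Group C, Agree: 88×82/319 = 22.62069
  Group C, Neutral: 88×110/319 = 30.34483
  Group C, Disagree: 88×127/319 = 35.03448
  Group D, Agree: 62×82/319 = 15.93730
  Group D, Neutral: 62×110/319 = 21.37931
  Group D, Disagree: 62×127/319 = 24.68339
Contributions (O − E)²/E:
  (33 − 25.96238)²/25.96238 = 1.9077
  (33 − 34.82759)²/34.82759 = 0.0959
  (35 − 40.21003)²/40.21003 = 0.6751
  (17 − 17.47962)²/17.47962 = 0.0132
  (27 − 23.44828)²/23.44828 = 0.5380
  (24 − 27.07210)²/27.07210 = 0.3486
  (17 − 22.62069)²/22.62069 = 1.3966
  (34 − 30.34483)²/30.34483 = 0.4403
  (37 − 35.03448)²/35.03448 = 0.1103
  (15 − 15.93730)²/15.93730 = 0.0551
  (16 − 21.37931)²/21.37931 = 1.3535
  (31 − 24.68339)²/24.68339 = 1.6165
χ² = 1.9077 + 0.0959 + 0.6751 + 0.0132 + 0.5380 + 0.3486 + 1.3966 + 0.4403 + 0.1103 + 0.0551 + 1.3535 + 1.6165 = 8.551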